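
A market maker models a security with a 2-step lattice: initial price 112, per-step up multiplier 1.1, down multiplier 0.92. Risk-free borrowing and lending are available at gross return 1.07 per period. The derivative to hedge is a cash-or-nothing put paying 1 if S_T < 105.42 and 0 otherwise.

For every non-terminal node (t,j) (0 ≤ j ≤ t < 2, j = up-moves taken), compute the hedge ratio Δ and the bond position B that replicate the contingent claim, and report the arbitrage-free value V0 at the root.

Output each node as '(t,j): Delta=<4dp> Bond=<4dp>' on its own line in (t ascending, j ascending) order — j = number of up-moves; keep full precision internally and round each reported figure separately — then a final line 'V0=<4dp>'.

Risk-neutral probability p* = (R−d)/(u−d) = (1.07−0.92)/(1.1−0.92) = 0.8333.
Terminal payoffs: V(2,0)=1.0000, V(2,1)=0.0000, V(2,2)=0.0000
  t=1,j=0: stock 103.0400 → up 113.3440 (V=0.0000), down 94.7968 (V=1.0000). Price 0.1558; hedge Δ=-0.0539, bond B=5.7113.
  t=1,j=1: stock 123.2000 → up 135.5200 (V=0.0000), down 113.3440 (V=0.0000). Price 0.0000; hedge Δ=0.0000, bond B=0.0000.
  t=0,j=0: stock 112.0000 → up 123.2000 (V=0.0000), down 103.0400 (V=0.1558). Price 0.0243; hedge Δ=-0.0077, bond B=0.8896.
The time-0 hedge costs 0.0243, which is the no-arbitrage price.

(0,0): Delta=-0.0077 Bond=0.8896
(1,0): Delta=-0.0539 Bond=5.7113
(1,1): Delta=0.0000 Bond=0.0000
V0=0.0243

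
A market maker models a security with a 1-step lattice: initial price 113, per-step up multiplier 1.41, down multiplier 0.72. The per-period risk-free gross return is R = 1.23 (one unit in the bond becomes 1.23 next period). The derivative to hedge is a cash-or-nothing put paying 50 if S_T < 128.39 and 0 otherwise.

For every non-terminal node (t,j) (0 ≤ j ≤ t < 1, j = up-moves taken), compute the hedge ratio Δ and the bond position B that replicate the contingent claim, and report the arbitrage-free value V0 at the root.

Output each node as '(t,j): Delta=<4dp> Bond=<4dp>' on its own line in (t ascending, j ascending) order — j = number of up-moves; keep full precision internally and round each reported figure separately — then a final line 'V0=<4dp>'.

No-arbitrage ⇒ martingale measure with p* = (R−d)/(u−d) = 0.7391.
At expiry t=1: V(1,0)=50.0000, V(1,1)=0.0000
(0,0): S=113.0000. Δ = (V_up−V_dn)/(S_up−S_dn) = (0.0000−50.0000)/(159.3300−81.3600) = -0.6413. V = [p*·0.0000 + (1−p*)·50.0000]/1.23 = 10.6045. B = V − Δ·S = 83.0682.
Root portfolio cost Δ·113+B reproduces V0=10.6045.

(0,0): Delta=-0.6413 Bond=83.0682
V0=10.6045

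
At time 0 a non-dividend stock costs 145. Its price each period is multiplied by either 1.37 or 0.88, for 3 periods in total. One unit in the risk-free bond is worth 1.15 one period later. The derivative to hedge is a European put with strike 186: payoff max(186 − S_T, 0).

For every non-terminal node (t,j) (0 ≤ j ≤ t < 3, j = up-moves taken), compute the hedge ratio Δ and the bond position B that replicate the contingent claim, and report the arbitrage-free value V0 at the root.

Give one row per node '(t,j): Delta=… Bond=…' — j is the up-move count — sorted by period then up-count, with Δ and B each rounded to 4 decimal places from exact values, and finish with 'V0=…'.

(0,0): Delta=-0.2874 Bond=53.9112
(1,0): Delta=-0.5901 Bond=100.6159
(1,1): Delta=-0.1290 Bond=30.5313
(2,0): Delta=-1.0000 Bond=161.7391
(2,1): Delta=-0.3755 Bond=78.2017
(2,2): Delta=0.0000 Bond=0.0000
V0=12.2360

No-arbitrage ⇒ martingale measure with p* = (R−d)/(u−d) = 0.5510.
Payoff layer (t=3): V(3,0)=87.1866, V(3,1)=32.1654, V(3,2)=0.0000, V(3,3)=0.0000
(2,0): S=112.2880. Δ = (V_up−V_dn)/(S_up−S_dn) = (32.1654−87.1866)/(153.8346−98.8134) = -1.0000. V = [p*·32.1654 + (1−p*)·87.1866]/1.15 = 49.4511. B = V − Δ·S = 161.7391.
(2,1): S=174.8120. Δ = (V_up−V_dn)/(S_up−S_dn) = (0.0000−32.1654)/(239.4924−153.8346) = -0.3755. V = [p*·0.0000 + (1−p*)·32.1654]/1.15 = 12.5579. B = V − Δ·S = 78.2017.
(2,2): S=272.1505. Δ = (V_up−V_dn)/(S_up−S_dn) = (0.0000−0.0000)/(372.8462−239.4924) = 0.0000. V = [p*·0.0000 + (1−p*)·0.0000]/1.15 = 0.0000. B = V − Δ·S = 0.0000.
(1,0): S=127.6000. Δ = (V_up−V_dn)/(S_up−S_dn) = (12.5579−49.4511)/(174.8120−112.2880) = -0.5901. V = [p*·12.5579 + (1−p*)·49.4511]/1.15 = 25.3237. B = V − Δ·S = 100.6159.
(1,1): S=198.6500. Δ = (V_up−V_dn)/(S_up−S_dn) = (0.0000−12.5579)/(272.1505−174.8120) = -0.1290. V = [p*·0.0000 + (1−p*)·12.5579]/1.15 = 4.9028. B = V − Δ·S = 30.5313.
(0,0): S=145.0000. Δ = (V_up−V_dn)/(S_up−S_dn) = (4.9028−25.3237)/(198.6500−127.6000) = -0.2874. V = [p*·4.9028 + (1−p*)·25.3237]/1.15 = 12.2360. B = V − Δ·S = 53.9112.
The time-0 hedge costs 12.2360, which is the no-arbitrage price.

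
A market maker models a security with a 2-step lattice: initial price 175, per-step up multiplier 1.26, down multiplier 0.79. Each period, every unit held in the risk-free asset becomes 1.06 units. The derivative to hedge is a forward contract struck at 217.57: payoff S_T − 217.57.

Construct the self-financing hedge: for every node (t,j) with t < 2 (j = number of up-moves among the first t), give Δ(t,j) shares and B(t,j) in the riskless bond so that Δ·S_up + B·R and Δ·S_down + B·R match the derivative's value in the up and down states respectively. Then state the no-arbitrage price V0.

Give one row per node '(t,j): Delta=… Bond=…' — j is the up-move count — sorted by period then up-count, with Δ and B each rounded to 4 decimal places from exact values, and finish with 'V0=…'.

No-arbitrage ⇒ martingale measure with p* = (R−d)/(u−d) = 0.5745.
Terminal payoffs: V(2,0)=-108.3525, V(2,1)=-43.3750, V(2,2)=60.2600
(1,0): S=138.2500. Δ = (V_up−V_dn)/(S_up−S_dn) = (-43.3750−-108.3525)/(174.1950−109.2175) = 1.0000. V = [p*·-43.3750 + (1−p*)·-108.3525]/1.06 = -67.0047. B = V − Δ·S = -205.2547.
(1,1): S=220.5000. Δ = (V_up−V_dn)/(S_up−S_dn) = (60.2600−-43.3750)/(277.8300−174.1950) = 1.0000. V = [p*·60.2600 + (1−p*)·-43.3750]/1.06 = 15.2453. B = V − Δ·S = -205.2547.
(0,0): S=175.0000. Δ = (V_up−V_dn)/(S_up−S_dn) = (15.2453−-67.0047)/(220.5000−138.2500) = 1.0000. V = [p*·15.2453 + (1−p*)·-67.0047]/1.06 = -18.6365. B = V − Δ·S = -193.6365.
Check: Δ(0,0)·S0 + B(0,0) = -18.6365 = V0.

(0,0): Delta=1.0000 Bond=-193.6365
(1,0): Delta=1.0000 Bond=-205.2547
(1,1): Delta=1.0000 Bond=-205.2547
V0=-18.6365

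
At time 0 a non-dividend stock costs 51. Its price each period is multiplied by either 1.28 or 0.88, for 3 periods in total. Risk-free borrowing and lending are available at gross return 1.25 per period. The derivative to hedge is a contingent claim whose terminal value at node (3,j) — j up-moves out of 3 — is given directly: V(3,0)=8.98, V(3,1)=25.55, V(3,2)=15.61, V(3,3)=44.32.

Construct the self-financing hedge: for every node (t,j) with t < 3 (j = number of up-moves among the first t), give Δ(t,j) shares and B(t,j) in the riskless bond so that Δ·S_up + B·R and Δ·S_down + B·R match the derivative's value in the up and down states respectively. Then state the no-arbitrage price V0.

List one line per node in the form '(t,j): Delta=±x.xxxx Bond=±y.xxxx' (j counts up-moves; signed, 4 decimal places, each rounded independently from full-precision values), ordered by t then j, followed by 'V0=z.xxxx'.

The replicating-portfolio and risk-neutral prices coincide; use p* = (1.25−0.88)/(1.28−0.88) = 0.9250 for the latter.
Terminal payoffs: V(3,0)=8.9800, V(3,1)=25.5500, V(3,2)=15.6100, V(3,3)=44.3200
(2,0): S=39.4944. Δ = (V_up−V_dn)/(S_up−S_dn) = (25.5500−8.9800)/(50.5528−34.7551) = 1.0489. V = [p*·25.5500 + (1−p*)·8.9800]/1.25 = 19.4458. B = V − Δ·S = -21.9792.
(2,1): S=57.4464. Δ = (V_up−V_dn)/(S_up−S_dn) = (15.6100−25.5500)/(73.5314−50.5528) = -0.4326. V = [p*·15.6100 + (1−p*)·25.5500]/1.25 = 13.0844. B = V − Δ·S = 37.9344.
(2,2): S=83.5584. Δ = (V_up−V_dn)/(S_up−S_dn) = (44.3200−15.6100)/(106.9548−73.5314) = 0.8590. V = [p*·44.3200 + (1−p*)·15.6100]/1.25 = 33.7334. B = V − Δ·S = -38.0416.
(1,0): S=44.8800. Δ = (V_up−V_dn)/(S_up−S_dn) = (13.0844−19.4458)/(57.4464−39.4944) = -0.3544. V = [p*·13.0844 + (1−p*)·19.4458]/1.25 = 10.8492. B = V − Δ·S = 26.7527.
(1,1): S=65.2800. Δ = (V_up−V_dn)/(S_up−S_dn) = (33.7334−13.0844)/(83.5584−57.4464) = 0.7908. V = [p*·33.7334 + (1−p*)·13.0844]/1.25 = 25.7478. B = V − Δ·S = -25.8747.
(0,0): S=51.0000. Δ = (V_up−V_dn)/(S_up−S_dn) = (25.7478−10.8492)/(65.2800−44.8800) = 0.7303. V = [p*·25.7478 + (1−p*)·10.8492]/1.25 = 19.7043. B = V − Δ·S = -17.5421.
Self-financing check: at every node Δ·S+B equals the discounted successor values.

(0,0): Delta=0.7303 Bond=-17.5421
(1,0): Delta=-0.3544 Bond=26.7527
(1,1): Delta=0.7908 Bond=-25.8747
(2,0): Delta=1.0489 Bond=-21.9792
(2,1): Delta=-0.4326 Bond=37.9344
(2,2): Delta=0.8590 Bond=-38.0416
V0=19.7043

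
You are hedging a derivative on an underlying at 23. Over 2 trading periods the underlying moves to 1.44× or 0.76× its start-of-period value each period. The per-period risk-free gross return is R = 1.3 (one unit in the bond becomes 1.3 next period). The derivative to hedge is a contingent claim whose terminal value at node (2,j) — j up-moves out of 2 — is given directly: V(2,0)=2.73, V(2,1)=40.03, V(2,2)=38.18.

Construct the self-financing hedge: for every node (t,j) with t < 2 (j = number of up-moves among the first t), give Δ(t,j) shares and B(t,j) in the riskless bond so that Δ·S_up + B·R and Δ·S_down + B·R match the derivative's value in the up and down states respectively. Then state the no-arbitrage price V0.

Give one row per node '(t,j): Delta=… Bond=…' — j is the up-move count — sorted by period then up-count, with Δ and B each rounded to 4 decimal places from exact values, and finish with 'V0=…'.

Since d<R<u, set p* = (R−d)/(u−d) = 0.7941; price each node as the discounted p*-expectation of its children.
At expiry t=2: V(2,0)=2.7300, V(2,1)=40.0300, V(2,2)=38.1800
  t=1,j=0: stock 17.4800 → up 25.1712 (V=40.0300), down 13.2848 (V=2.7300). Price 24.8851; hedge Δ=3.1380, bond B=-29.9679.
  t=1,j=1: stock 33.1200 → up 47.6928 (V=38.1800), down 25.1712 (V=40.0300). Price 29.6622; hedge Δ=-0.0821, bond B=32.3828.
  t=0,j=0: stock 23.0000 → up 33.1200 (V=29.6622), down 17.4800 (V=24.8851). Price 22.0605; hedge Δ=0.3054, bond B=15.0353.
Self-financing check: at every node Δ·S+B equals the discounted successor values.

(0,0): Delta=0.3054 Bond=15.0353
(1,0): Delta=3.1380 Bond=-29.9679
(1,1): Delta=-0.0821 Bond=32.3828
V0=22.0605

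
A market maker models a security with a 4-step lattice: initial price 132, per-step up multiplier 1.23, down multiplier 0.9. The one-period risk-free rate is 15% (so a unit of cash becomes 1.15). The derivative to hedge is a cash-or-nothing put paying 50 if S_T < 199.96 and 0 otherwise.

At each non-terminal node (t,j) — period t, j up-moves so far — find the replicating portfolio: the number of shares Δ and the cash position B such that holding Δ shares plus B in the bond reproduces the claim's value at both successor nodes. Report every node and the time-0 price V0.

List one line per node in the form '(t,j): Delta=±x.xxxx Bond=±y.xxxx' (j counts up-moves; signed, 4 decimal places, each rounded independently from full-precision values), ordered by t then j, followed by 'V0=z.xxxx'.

(0,0): Delta=-0.3150 Bond=48.7010
(1,0): Delta=-0.5535 Bond=84.3343
(1,1): Delta=-0.2592 Bond=46.9411
(2,0): Delta=0.0000 Bond=37.8072
(2,1): Delta=-0.6831 Bond=115.9212
(2,2): Delta=-0.1599 Bond=34.1619
(3,0): Delta=0.0000 Bond=43.4783
(3,1): Delta=0.0000 Bond=43.4783
(3,2): Delta=-0.8430 Bond=162.0553
(3,3): Delta=0.0000 Bond=0.0000
V0=7.1184

Risk-neutral probability p* = (R−d)/(u−d) = (1.15−0.9)/(1.23−0.9) = 0.7576.
Payoff layer (t=4): V(4,0)=50.0000, V(4,1)=50.0000, V(4,2)=50.0000, V(4,3)=0.0000, V(4,4)=0.0000
(3,0): S=96.2280. Δ = (V_up−V_dn)/(S_up−S_dn) = (50.0000−50.0000)/(118.3604−86.6052) = 0.0000. V = [p*·50.0000 + (1−p*)·50.0000]/1.15 = 43.4783. B = V − Δ·S = 43.4783.
(3,1): S=131.5116. Δ = (V_up−V_dn)/(S_up−S_dn) = (50.0000−50.0000)/(161.7593−118.3604) = 0.0000. V = [p*·50.0000 + (1−p*)·50.0000]/1.15 = 43.4783. B = V − Δ·S = 43.4783.
(3,2): S=179.7325. Δ = (V_up−V_dn)/(S_up−S_dn) = (0.0000−50.0000)/(221.0710−161.7593) = -0.8430. V = [p*·0.0000 + (1−p*)·50.0000]/1.15 = 10.5402. B = V − Δ·S = 162.0553.
(3,3): S=245.6344. Δ = (V_up−V_dn)/(S_up−S_dn) = (0.0000−0.0000)/(302.1304−221.0710) = 0.0000. V = [p*·0.0000 + (1−p*)·0.0000]/1.15 = 0.0000. B = V − Δ·S = 0.0000.
(2,0): S=106.9200. Δ = (V_up−V_dn)/(S_up−S_dn) = (43.4783−43.4783)/(131.5116−96.2280) = 0.0000. V = [p*·43.4783 + (1−p*)·43.4783]/1.15 = 37.8072. B = V − Δ·S = 37.8072.
(2,1): S=146.1240. Δ = (V_up−V_dn)/(S_up−S_dn) = (10.5402−43.4783)/(179.7325−131.5116) = -0.6831. V = [p*·10.5402 + (1−p*)·43.4783]/1.15 = 16.1088. B = V − Δ·S = 115.9212.
(2,2): S=199.7028. Δ = (V_up−V_dn)/(S_up−S_dn) = (0.0000−10.5402)/(245.6344−179.7325) = -0.1599. V = [p*·0.0000 + (1−p*)·10.5402]/1.15 = 2.2219. B = V − Δ·S = 34.1619.
(1,0): S=118.8000. Δ = (V_up−V_dn)/(S_up−S_dn) = (16.1088−37.8072)/(146.1240−106.9200) = -0.5535. V = [p*·16.1088 + (1−p*)·37.8072]/1.15 = 18.5818. B = V − Δ·S = 84.3343.
(1,1): S=162.3600. Δ = (V_up−V_dn)/(S_up−S_dn) = (2.2219−16.1088)/(199.7028−146.1240) = -0.2592. V = [p*·2.2219 + (1−p*)·16.1088]/1.15 = 4.8595. B = V − Δ·S = 46.9411.
(0,0): S=132.0000. Δ = (V_up−V_dn)/(S_up−S_dn) = (4.8595−18.5818)/(162.3600−118.8000) = -0.3150. V = [p*·4.8595 + (1−p*)·18.5818]/1.15 = 7.1184. B = V − Δ·S = 48.7010.
Check: Δ(0,0)·S0 + B(0,0) = 7.1184 = V0.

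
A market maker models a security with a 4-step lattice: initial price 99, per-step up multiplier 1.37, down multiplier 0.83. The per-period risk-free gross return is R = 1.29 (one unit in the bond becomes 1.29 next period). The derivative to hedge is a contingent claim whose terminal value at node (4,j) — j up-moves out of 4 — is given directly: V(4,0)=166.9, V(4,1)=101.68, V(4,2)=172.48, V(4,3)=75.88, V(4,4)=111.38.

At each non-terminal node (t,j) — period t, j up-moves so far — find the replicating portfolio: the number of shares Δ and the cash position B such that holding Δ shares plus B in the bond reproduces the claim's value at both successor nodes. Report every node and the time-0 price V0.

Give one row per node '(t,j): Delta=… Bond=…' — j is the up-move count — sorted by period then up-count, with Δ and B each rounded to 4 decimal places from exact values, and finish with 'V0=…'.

Risk-neutral probability p* = (R−d)/(u−d) = (1.29−0.83)/(1.37−0.83) = 0.8519.
Terminal values V(4,·): V(4,0)=166.9000, V(4,1)=101.6800, V(4,2)=172.4800, V(4,3)=75.8800, V(4,4)=111.3800
  t=3,j=0: stock 56.6069 → up 77.5515 (V=101.6800), down 46.9837 (V=166.9000). Price 86.3118; hedge Δ=-2.1336, bond B=207.0896.
  t=3,j=1: stock 93.4355 → up 128.0066 (V=172.4800), down 77.5515 (V=101.6800). Price 125.5745; hedge Δ=1.4032, bond B=-5.5366.
  t=3,j=2: stock 154.2249 → up 211.2881 (V=75.8800), down 128.0066 (V=172.4800). Price 69.9156; hedge Δ=-1.1599, bond B=248.8045.
  t=3,j=3: stock 254.5639 → up 348.7526 (V=111.3800), down 211.2881 (V=75.8800). Price 82.2641; hedge Δ=0.2582, bond B=16.5234.
  t=2,j=0: stock 68.2011 → up 93.4355 (V=125.5745), down 56.6069 (V=86.3118). Price 92.8355; hedge Δ=1.0661, bond B=20.1268.
  t=2,j=1: stock 112.5729 → up 154.2249 (V=69.9156), down 93.4355 (V=125.5745). Price 60.5902; hedge Δ=-0.9156, bond B=163.6623.
  t=2,j=2: stock 185.8131 → up 254.5639 (V=82.2641), down 154.2249 (V=69.9156). Price 62.3525; hedge Δ=0.1231, bond B=39.4848.
  t=1,j=0: stock 82.1700 → up 112.5729 (V=60.5902), down 68.2011 (V=92.8355). Price 50.6723; hedge Δ=-0.7267, bond B=110.3859.
  t=1,j=1: stock 135.6300 → up 185.8131 (V=62.3525), down 112.5729 (V=60.5902). Price 48.1329; hedge Δ=0.0241, bond B=44.8694.
  t=0,j=0: stock 99.0000 → up 135.6300 (V=48.1329), down 82.1700 (V=50.6723). Price 37.6039; hedge Δ=-0.0475, bond B=42.3066.
Each (Δ,B) replicates both successor values, so the strategy is self-financing and V0 is arbitrage-free.

(0,0): Delta=-0.0475 Bond=42.3066
(1,0): Delta=-0.7267 Bond=110.3859
(1,1): Delta=0.0241 Bond=44.8694
(2,0): Delta=1.0661 Bond=20.1268
(2,1): Delta=-0.9156 Bond=163.6623
(2,2): Delta=0.1231 Bond=39.4848
(3,0): Delta=-2.1336 Bond=207.0896
(3,1): Delta=1.4032 Bond=-5.5366
(3,2): Delta=-1.1599 Bond=248.8045
(3,3): Delta=0.2582 Bond=16.5234
V0=37.6039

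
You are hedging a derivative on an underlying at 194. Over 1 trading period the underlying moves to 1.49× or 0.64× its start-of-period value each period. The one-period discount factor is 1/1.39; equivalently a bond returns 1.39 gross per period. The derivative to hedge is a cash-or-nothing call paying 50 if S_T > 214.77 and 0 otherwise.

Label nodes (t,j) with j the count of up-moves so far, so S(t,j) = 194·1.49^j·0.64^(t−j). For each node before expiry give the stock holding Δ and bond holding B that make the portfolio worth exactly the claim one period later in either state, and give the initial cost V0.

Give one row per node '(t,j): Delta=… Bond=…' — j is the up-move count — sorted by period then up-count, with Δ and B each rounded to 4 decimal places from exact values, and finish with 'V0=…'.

Under the risk-neutral measure, an up-move has probability p* = (R−d)/(u−d) = 0.8824 and values discount at R = 1.39.
At expiry t=1: V(1,0)=0.0000, V(1,1)=50.0000
  t=0,j=0: stock 194.0000 → up 289.0600 (V=50.0000), down 124.1600 (V=0.0000). Price 31.7393; hedge Δ=0.3032, bond B=-27.0842.
Self-financing check: at every node Δ·S+B equals the discounted successor values.

(0,0): Delta=0.3032 Bond=-27.0842
V0=31.7393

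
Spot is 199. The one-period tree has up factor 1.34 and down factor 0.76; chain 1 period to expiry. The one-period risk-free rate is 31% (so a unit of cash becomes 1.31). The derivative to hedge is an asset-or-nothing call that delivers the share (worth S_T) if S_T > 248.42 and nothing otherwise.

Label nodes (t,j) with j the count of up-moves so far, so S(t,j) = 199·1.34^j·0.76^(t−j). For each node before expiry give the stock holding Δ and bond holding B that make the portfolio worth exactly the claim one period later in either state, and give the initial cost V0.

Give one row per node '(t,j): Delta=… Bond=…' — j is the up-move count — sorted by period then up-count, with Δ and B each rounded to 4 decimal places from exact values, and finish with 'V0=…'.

Risk-neutral probability p* = (R−d)/(u−d) = (1.31−0.76)/(1.34−0.76) = 0.9483.
At expiry t=1: V(1,0)=0.0000, V(1,1)=266.6600
  t=0,j=0: stock 199.0000 → up 266.6600 (V=266.6600), down 151.2400 (V=0.0000). Price 193.0284; hedge Δ=2.3103, bond B=-266.7302.
Root portfolio cost Δ·199+B reproduces V0=193.0284.

(0,0): Delta=2.3103 Bond=-266.7302
V0=193.0284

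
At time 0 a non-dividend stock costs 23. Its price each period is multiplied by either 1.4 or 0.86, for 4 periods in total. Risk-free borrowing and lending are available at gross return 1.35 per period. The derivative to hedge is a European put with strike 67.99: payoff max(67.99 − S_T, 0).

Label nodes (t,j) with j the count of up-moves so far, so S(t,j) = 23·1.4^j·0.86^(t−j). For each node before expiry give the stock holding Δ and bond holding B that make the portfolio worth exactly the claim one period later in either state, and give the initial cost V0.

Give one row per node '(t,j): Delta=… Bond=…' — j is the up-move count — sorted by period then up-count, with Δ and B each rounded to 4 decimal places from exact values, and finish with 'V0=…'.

(0,0): Delta=-0.5020 Bond=13.1734
(1,0): Delta=-1.0000 Bond=27.6340
(1,1): Delta=-0.4708 Bond=16.7790
(2,0): Delta=-1.0000 Bond=37.3059
(2,1): Delta=-1.0000 Bond=37.3059
(2,2): Delta=-0.4376 Bond=21.1563
(3,0): Delta=-1.0000 Bond=50.3630
(3,1): Delta=-1.0000 Bond=50.3630
(3,2): Delta=-1.0000 Bond=50.3630
(3,3): Delta=-0.4024 Bond=26.3363
V0=1.6268

Under the risk-neutral measure, an up-move has probability p* = (R−d)/(u−d) = 0.9074 and values discount at R = 1.35.
Payoff layer (t=4): V(4,0)=55.4088, V(4,1)=47.5090, V(4,2)=34.6488, V(4,3)=13.7137, V(4,4)=0.0000
(3,0): S=14.6293. Δ = (V_up−V_dn)/(S_up−S_dn) = (47.5090−55.4088)/(20.4810−12.5812) = -1.0000. V = [p*·47.5090 + (1−p*)·55.4088]/1.35 = 35.7337. B = V − Δ·S = 50.3630.
(3,1): S=23.8151. Δ = (V_up−V_dn)/(S_up−S_dn) = (34.6488−47.5090)/(33.3412−20.4810) = -1.0000. V = [p*·34.6488 + (1−p*)·47.5090]/1.35 = 26.5478. B = V − Δ·S = 50.3630.
(3,2): S=38.7688. Δ = (V_up−V_dn)/(S_up−S_dn) = (13.7137−34.6488)/(54.2763−33.3412) = -1.0000. V = [p*·13.7137 + (1−p*)·34.6488]/1.35 = 11.5942. B = V − Δ·S = 50.3630.
(3,3): S=63.1120. Δ = (V_up−V_dn)/(S_up−S_dn) = (0.0000−13.7137)/(88.3568−54.2763) = -0.4024. V = [p*·0.0000 + (1−p*)·13.7137]/1.35 = 0.9406. B = V − Δ·S = 26.3363.
(2,0): S=17.0108. Δ = (V_up−V_dn)/(S_up−S_dn) = (26.5478−35.7337)/(23.8151−14.6293) = -1.0000. V = [p*·26.5478 + (1−p*)·35.7337]/1.35 = 20.2951. B = V − Δ·S = 37.3059.
(2,1): S=27.6920. Δ = (V_up−V_dn)/(S_up−S_dn) = (11.5942−26.5478)/(38.7688−23.8151) = -1.0000. V = [p*·11.5942 + (1−p*)·26.5478]/1.35 = 9.6139. B = V − Δ·S = 37.3059.
(2,2): S=45.0800. Δ = (V_up−V_dn)/(S_up−S_dn) = (0.9406−11.5942)/(63.1120−38.7688) = -0.4376. V = [p*·0.9406 + (1−p*)·11.5942]/1.35 = 1.4274. B = V − Δ·S = 21.1563.
(1,0): S=19.7800. Δ = (V_up−V_dn)/(S_up−S_dn) = (9.6139−20.2951)/(27.6920−17.0108) = -1.0000. V = [p*·9.6139 + (1−p*)·20.2951]/1.35 = 7.8540. B = V − Δ·S = 27.6340.
(1,1): S=32.2000. Δ = (V_up−V_dn)/(S_up−S_dn) = (1.4274−9.6139)/(45.0800−27.6920) = -0.4708. V = [p*·1.4274 + (1−p*)·9.6139]/1.35 = 1.6188. B = V − Δ·S = 16.7790.
(0,0): S=23.0000. Δ = (V_up−V_dn)/(S_up−S_dn) = (1.6188−7.8540)/(32.2000−19.7800) = -0.5020. V = [p*·1.6188 + (1−p*)·7.8540]/1.35 = 1.6268. B = V − Δ·S = 13.1734.
Each (Δ,B) replicates both successor values, so the strategy is self-financing and V0 is arbitrage-free.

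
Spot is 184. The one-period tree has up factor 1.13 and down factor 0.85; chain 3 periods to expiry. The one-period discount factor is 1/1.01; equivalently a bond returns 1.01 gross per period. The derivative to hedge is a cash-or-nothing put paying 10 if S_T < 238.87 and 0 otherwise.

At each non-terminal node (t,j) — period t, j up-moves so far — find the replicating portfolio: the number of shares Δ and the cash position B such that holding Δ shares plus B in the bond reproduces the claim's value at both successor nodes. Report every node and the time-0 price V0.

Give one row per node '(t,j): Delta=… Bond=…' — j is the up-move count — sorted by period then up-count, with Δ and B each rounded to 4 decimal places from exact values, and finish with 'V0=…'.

(0,0): Delta=-0.0621 Bond=19.3269
(1,0): Delta=0.0000 Bond=9.8030
(1,1): Delta=-0.0972 Bond=26.8081
(2,0): Delta=0.0000 Bond=9.9010
(2,1): Delta=0.0000 Bond=9.9010
(2,2): Delta=-0.1520 Bond=39.9576
V0=7.8949

The replicating-portfolio and risk-neutral prices coincide; use p* = (1.01−0.85)/(1.13−0.85) = 0.5714 for the latter.
At expiry t=3: V(3,0)=10.0000, V(3,1)=10.0000, V(3,2)=10.0000, V(3,3)=0.0000
Node (2,0) S=132.9400: V=(p*·10.0000+(1−p*)·10.0000)/1.01=9.9010; Δ=(10.0000−10.0000)/(150.2222−112.9990)=0.0000; B=V−Δ·S=9.9010
Node (2,1) S=176.7320: V=(p*·10.0000+(1−p*)·10.0000)/1.01=9.9010; Δ=(10.0000−10.0000)/(199.7072−150.2222)=0.0000; B=V−Δ·S=9.9010
Node (2,2) S=234.9496: V=(p*·0.0000+(1−p*)·10.0000)/1.01=4.2433; Δ=(0.0000−10.0000)/(265.4930−199.7072)=-0.1520; B=V−Δ·S=39.9576
Node (1,0) S=156.4000: V=(p*·9.9010+(1−p*)·9.9010)/1.01=9.8030; Δ=(9.9010−9.9010)/(176.7320−132.9400)=0.0000; B=V−Δ·S=9.8030
Node (1,1) S=207.9200: V=(p*·4.2433+(1−p*)·9.9010)/1.01=6.6020; Δ=(4.2433−9.9010)/(234.9496−176.7320)=-0.0972; B=V−Δ·S=26.8081
Node (0,0) S=184.0000: V=(p*·6.6020+(1−p*)·9.8030)/1.01=7.8949; Δ=(6.6020−9.8030)/(207.9200−156.4000)=-0.0621; B=V−Δ·S=19.3269
The time-0 hedge costs 7.8949, which is the no-arbitrage price.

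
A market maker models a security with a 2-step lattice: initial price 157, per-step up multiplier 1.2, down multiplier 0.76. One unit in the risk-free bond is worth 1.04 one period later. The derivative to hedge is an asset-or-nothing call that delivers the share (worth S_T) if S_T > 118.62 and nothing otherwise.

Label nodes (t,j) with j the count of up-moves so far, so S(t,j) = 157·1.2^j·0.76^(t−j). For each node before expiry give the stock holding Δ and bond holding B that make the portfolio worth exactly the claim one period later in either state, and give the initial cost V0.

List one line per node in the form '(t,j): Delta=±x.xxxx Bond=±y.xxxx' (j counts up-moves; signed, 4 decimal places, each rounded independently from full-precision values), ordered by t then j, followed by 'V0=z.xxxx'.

The replicating-portfolio and risk-neutral prices coincide; use p* = (1.04−0.76)/(1.2−0.76) = 0.6364 for the latter.
Terminal payoffs: V(2,0)=0.0000, V(2,1)=143.1840, V(2,2)=226.0800
(1,0): S=119.3200. Δ = (V_up−V_dn)/(S_up−S_dn) = (143.1840−0.0000)/(143.1840−90.6832) = 2.7273. V = [p*·143.1840 + (1−p*)·0.0000]/1.04 = 87.6126. B = V − Δ·S = -237.8056.
(1,1): S=188.4000. Δ = (V_up−V_dn)/(S_up−S_dn) = (226.0800−143.1840)/(226.0800−143.1840) = 1.0000. V = [p*·226.0800 + (1−p*)·143.1840]/1.04 = 188.4000. B = V − Δ·S = 0.0000.
(0,0): S=157.0000. Δ = (V_up−V_dn)/(S_up−S_dn) = (188.4000−87.6126)/(188.4000−119.3200) = 1.4590. V = [p*·188.4000 + (1−p*)·87.6126]/1.04 = 145.9135. B = V − Δ·S = -83.1488.
Each (Δ,B) replicates both successor values, so the strategy is self-financing and V0 is arbitrage-free.

(0,0): Delta=1.4590 Bond=-83.1488
(1,0): Delta=2.7273 Bond=-237.8056
(1,1): Delta=1.0000 Bond=0.0000
V0=145.9135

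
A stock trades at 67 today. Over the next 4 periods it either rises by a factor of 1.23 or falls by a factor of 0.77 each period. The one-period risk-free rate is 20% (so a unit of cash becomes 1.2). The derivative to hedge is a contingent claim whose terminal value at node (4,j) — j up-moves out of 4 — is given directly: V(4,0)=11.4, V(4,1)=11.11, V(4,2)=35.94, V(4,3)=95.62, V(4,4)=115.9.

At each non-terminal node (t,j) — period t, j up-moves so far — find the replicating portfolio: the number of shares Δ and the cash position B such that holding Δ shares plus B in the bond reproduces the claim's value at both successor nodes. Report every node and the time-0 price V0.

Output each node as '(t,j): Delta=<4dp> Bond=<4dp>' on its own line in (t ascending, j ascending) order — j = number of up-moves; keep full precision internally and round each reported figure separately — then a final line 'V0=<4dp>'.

(0,0): Delta=0.5082 Bond=18.8473
(1,0): Delta=1.6146 Bond=-34.4625
(1,1): Delta=0.4599 Bond=26.5990
(2,0): Delta=1.0576 Bond=-19.2306
(2,1): Delta=1.6389 Bond=-42.8986
(2,2): Delta=0.4084 Bond=37.1386
(3,0): Delta=-0.0206 Bond=9.9045
(3,1): Delta=1.1047 Bond=-25.3777
(3,2): Delta=1.6622 Bond=-53.2993
(3,3): Delta=0.3536 Bond=51.3942
V0=52.8959

The replicating-portfolio and risk-neutral prices coincide; use p* = (1.2−0.77)/(1.23−0.77) = 0.9348 for the latter.
Terminal values V(4,·): V(4,0)=11.4000, V(4,1)=11.1100, V(4,2)=35.9400, V(4,3)=95.6200, V(4,4)=115.9000
Node (3,0) S=30.5877: V=(p*·11.1100+(1−p*)·11.4000)/1.2=9.2741; Δ=(11.1100−11.4000)/(37.6229−23.5525)=-0.0206; B=V−Δ·S=9.9045
Node (3,1) S=48.8609: V=(p*·35.9400+(1−p*)·11.1100)/1.2=28.6005; Δ=(35.9400−11.1100)/(60.0989−37.6229)=1.1047; B=V−Δ·S=-25.3777
Node (3,2) S=78.0505: V=(p*·95.6200+(1−p*)·35.9400)/1.2=76.4399; Δ=(95.6200−35.9400)/(96.0021−60.0989)=1.6622; B=V−Δ·S=-53.2993
Node (3,3) S=124.6781: V=(p*·115.9000+(1−p*)·95.6200)/1.2=95.4812; Δ=(115.9000−95.6200)/(153.3540−96.0021)=0.3536; B=V−Δ·S=51.3942
Node (2,0) S=39.7243: V=(p*·28.6005+(1−p*)·9.2741)/1.2=22.7834; Δ=(28.6005−9.2741)/(48.8609−30.5877)=1.0576; B=V−Δ·S=-19.2306
Node (2,1) S=63.4557: V=(p*·76.4399+(1−p*)·28.6005)/1.2=61.0999; Δ=(76.4399−28.6005)/(78.0505−48.8609)=1.6389; B=V−Δ·S=-42.8986
Node (2,2) S=101.3643: V=(p*·95.4812+(1−p*)·76.4399)/1.2=78.5328; Δ=(95.4812−76.4399)/(124.6781−78.0505)=0.4084; B=V−Δ·S=37.1386
Node (1,0) S=51.5900: V=(p*·61.0999+(1−p*)·22.7834)/1.2=48.8342; Δ=(61.0999−22.7834)/(63.4557−39.7243)=1.6146; B=V−Δ·S=-34.4625
Node (1,1) S=82.4100: V=(p*·78.5328+(1−p*)·61.0999)/1.2=64.4965; Δ=(78.5328−61.0999)/(101.3643−63.4557)=0.4599; B=V−Δ·S=26.5990
Node (0,0) S=67.0000: V=(p*·64.4965+(1−p*)·48.8342)/1.2=52.8959; Δ=(64.4965−48.8342)/(82.4100−51.5900)=0.5082; B=V−Δ·S=18.8473
Self-financing check: at every node Δ·S+B equals the discounted successor values.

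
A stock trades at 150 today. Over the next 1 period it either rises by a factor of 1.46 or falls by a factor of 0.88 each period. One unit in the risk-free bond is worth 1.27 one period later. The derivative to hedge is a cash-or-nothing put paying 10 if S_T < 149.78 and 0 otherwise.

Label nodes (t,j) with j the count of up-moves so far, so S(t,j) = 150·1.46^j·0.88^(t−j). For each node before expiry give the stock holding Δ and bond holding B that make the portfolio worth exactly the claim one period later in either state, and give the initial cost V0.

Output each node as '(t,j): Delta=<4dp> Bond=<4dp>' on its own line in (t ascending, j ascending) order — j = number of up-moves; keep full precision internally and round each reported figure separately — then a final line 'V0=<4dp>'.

(0,0): Delta=-0.1149 Bond=19.8208
V0=2.5794

Since d<R<u, set p* = (R−d)/(u−d) = 0.6724; price each node as the discounted p*-expectation of its children.
Payoff layer (t=1): V(1,0)=10.0000, V(1,1)=0.0000
  t=0,j=0: stock 150.0000 → up 219.0000 (V=0.0000), down 132.0000 (V=10.0000). Price 2.5794; hedge Δ=-0.1149, bond B=19.8208.
Self-financing check: at every node Δ·S+B equals the discounted successor values.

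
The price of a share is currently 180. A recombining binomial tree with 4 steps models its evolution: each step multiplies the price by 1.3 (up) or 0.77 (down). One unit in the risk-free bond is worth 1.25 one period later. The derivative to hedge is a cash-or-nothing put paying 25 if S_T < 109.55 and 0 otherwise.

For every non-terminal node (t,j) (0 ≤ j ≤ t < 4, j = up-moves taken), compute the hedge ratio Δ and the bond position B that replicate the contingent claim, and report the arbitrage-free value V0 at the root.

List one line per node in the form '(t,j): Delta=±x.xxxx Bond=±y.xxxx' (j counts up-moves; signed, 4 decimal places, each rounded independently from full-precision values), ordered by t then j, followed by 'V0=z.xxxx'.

(0,0): Delta=-0.0032 Bond=0.6160
(1,0): Delta=-0.0372 Bond=5.4789
(1,1): Delta=-0.0011 Bond=0.2794
(2,0): Delta=-0.3202 Bond=37.0523
(2,1): Delta=-0.0198 Bond=3.7024
(2,2): Delta=0.0000 Bond=0.0000
(3,0): Delta=0.0000 Bond=20.0000
(3,1): Delta=-0.3400 Bond=49.0566
(3,2): Delta=0.0000 Bond=0.0000
(3,3): Delta=0.0000 Bond=0.0000
V0=0.0320

Risk-neutral probability p* = (R−d)/(u−d) = (1.25−0.77)/(1.3−0.77) = 0.9057.
Terminal values V(4,·): V(4,0)=25.0000, V(4,1)=25.0000, V(4,2)=0.0000, V(4,3)=0.0000, V(4,4)=0.0000
(3,0): S=82.1759. Δ = (V_up−V_dn)/(S_up−S_dn) = (25.0000−25.0000)/(106.8287−63.2755) = 0.0000. V = [p*·25.0000 + (1−p*)·25.0000]/1.25 = 20.0000. B = V − Δ·S = 20.0000.
(3,1): S=138.7386. Δ = (V_up−V_dn)/(S_up−S_dn) = (0.0000−25.0000)/(180.3602−106.8287) = -0.3400. V = [p*·0.0000 + (1−p*)·25.0000]/1.25 = 1.8868. B = V − Δ·S = 49.0566.
(3,2): S=234.2340. Δ = (V_up−V_dn)/(S_up−S_dn) = (0.0000−0.0000)/(304.5042−180.3602) = 0.0000. V = [p*·0.0000 + (1−p*)·0.0000]/1.25 = 0.0000. B = V − Δ·S = 0.0000.
(3,3): S=395.4600. Δ = (V_up−V_dn)/(S_up−S_dn) = (0.0000−0.0000)/(514.0980−304.5042) = 0.0000. V = [p*·0.0000 + (1−p*)·0.0000]/1.25 = 0.0000. B = V − Δ·S = 0.0000.
(2,0): S=106.7220. Δ = (V_up−V_dn)/(S_up−S_dn) = (1.8868−20.0000)/(138.7386−82.1759) = -0.3202. V = [p*·1.8868 + (1−p*)·20.0000]/1.25 = 2.8765. B = V − Δ·S = 37.0523.
(2,1): S=180.1800. Δ = (V_up−V_dn)/(S_up−S_dn) = (0.0000−1.8868)/(234.2340−138.7386) = -0.0198. V = [p*·0.0000 + (1−p*)·1.8868]/1.25 = 0.1424. B = V − Δ·S = 3.7024.
(2,2): S=304.2000. Δ = (V_up−V_dn)/(S_up−S_dn) = (0.0000−0.0000)/(395.4600−234.2340) = 0.0000. V = [p*·0.0000 + (1−p*)·0.0000]/1.25 = 0.0000. B = V − Δ·S = 0.0000.
(1,0): S=138.6000. Δ = (V_up−V_dn)/(S_up−S_dn) = (0.1424−2.8765)/(180.1800−106.7220) = -0.0372. V = [p*·0.1424 + (1−p*)·2.8765]/1.25 = 0.3203. B = V − Δ·S = 5.4789.
(1,1): S=234.0000. Δ = (V_up−V_dn)/(S_up−S_dn) = (0.0000−0.1424)/(304.2000−180.1800) = -0.0011. V = [p*·0.0000 + (1−p*)·0.1424]/1.25 = 0.0107. B = V − Δ·S = 0.2794.
(0,0): S=180.0000. Δ = (V_up−V_dn)/(S_up−S_dn) = (0.0107−0.3203)/(234.0000−138.6000) = -0.0032. V = [p*·0.0107 + (1−p*)·0.3203]/1.25 = 0.0320. B = V − Δ·S = 0.6160.
Root portfolio cost Δ·180+B reproduces V0=0.0320.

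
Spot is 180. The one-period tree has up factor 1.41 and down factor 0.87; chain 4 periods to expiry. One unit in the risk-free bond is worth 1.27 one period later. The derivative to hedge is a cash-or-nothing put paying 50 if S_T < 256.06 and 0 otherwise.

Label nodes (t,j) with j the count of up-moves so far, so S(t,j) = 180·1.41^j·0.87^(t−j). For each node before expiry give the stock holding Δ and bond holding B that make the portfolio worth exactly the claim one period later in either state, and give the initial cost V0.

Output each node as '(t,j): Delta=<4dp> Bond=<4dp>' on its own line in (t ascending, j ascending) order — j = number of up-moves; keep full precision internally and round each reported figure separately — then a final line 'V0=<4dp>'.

(0,0): Delta=-0.0375 Bond=7.8311
(1,0): Delta=-0.1408 Bond=26.1209
(1,1): Delta=-0.0152 Bond=4.2840
(2,0): Delta=-0.3964 Bond=67.9960
(2,1): Delta=-0.0856 Bond=20.9856
(2,2): Delta=0.0000 Bond=0.0000
(3,0): Delta=0.0000 Bond=39.3701
(3,1): Delta=-0.4820 Bond=102.7997
(3,2): Delta=0.0000 Bond=0.0000
(3,3): Delta=0.0000 Bond=0.0000
V0=1.0792

The replicating-portfolio and risk-neutral prices coincide; use p* = (1.27−0.87)/(1.41−0.87) = 0.7407 for the latter.
Terminal values V(4,·): V(4,0)=50.0000, V(4,1)=50.0000, V(4,2)=0.0000, V(4,3)=0.0000, V(4,4)=0.0000
  t=3,j=0: stock 118.5305 → up 167.1281 (V=50.0000), down 103.1216 (V=50.0000). Price 39.3701; hedge Δ=0.0000, bond B=39.3701.
  t=3,j=1: stock 192.1012 → up 270.8627 (V=0.0000), down 167.1281 (V=50.0000). Price 10.2071; hedge Δ=-0.4820, bond B=102.7997.
  t=3,j=2: stock 311.3365 → up 438.9844 (V=0.0000), down 270.8627 (V=0.0000). Price 0.0000; hedge Δ=0.0000, bond B=0.0000.
  t=3,j=3: stock 504.5798 → up 711.4575 (V=0.0000), down 438.9844 (V=0.0000). Price 0.0000; hedge Δ=0.0000, bond B=0.0000.
  t=2,j=0: stock 136.2420 → up 192.1012 (V=10.2071), down 118.5305 (V=39.3701). Price 13.9904; hedge Δ=-0.3964, bond B=67.9960.
  t=2,j=1: stock 220.8060 → up 311.3365 (V=0.0000), down 192.1012 (V=10.2071). Price 2.0837; hedge Δ=-0.0856, bond B=20.9856.
  t=2,j=2: stock 357.8580 → up 504.5798 (V=0.0000), down 311.3365 (V=0.0000). Price 0.0000; hedge Δ=0.0000, bond B=0.0000.
  t=1,j=0: stock 156.6000 → up 220.8060 (V=2.0837), down 136.2420 (V=13.9904). Price 4.0713; hedge Δ=-0.1408, bond B=26.1209.
  t=1,j=1: stock 253.8000 → up 357.8580 (V=0.0000), down 220.8060 (V=2.0837). Price 0.4254; hedge Δ=-0.0152, bond B=4.2840.
  t=0,j=0: stock 180.0000 → up 253.8000 (V=0.4254), down 156.6000 (V=4.0713). Price 1.0792; hedge Δ=-0.0375, bond B=7.8311.
Self-financing check: at every node Δ·S+B equals the discounted successor values.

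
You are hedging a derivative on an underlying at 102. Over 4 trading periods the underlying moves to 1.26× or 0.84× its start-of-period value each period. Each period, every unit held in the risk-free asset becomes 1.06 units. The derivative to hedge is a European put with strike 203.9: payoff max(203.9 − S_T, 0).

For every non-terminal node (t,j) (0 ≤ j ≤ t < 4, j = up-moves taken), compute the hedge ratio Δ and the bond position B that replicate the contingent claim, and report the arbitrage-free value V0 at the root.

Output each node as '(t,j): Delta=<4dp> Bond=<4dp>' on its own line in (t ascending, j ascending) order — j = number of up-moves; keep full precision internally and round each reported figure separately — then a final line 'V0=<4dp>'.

(0,0): Delta=-0.8502 Bond=149.3979
(1,0): Delta=-1.0000 Bond=171.1984
(1,1): Delta=-0.7594 Bond=146.6922
(2,0): Delta=-1.0000 Bond=181.4703
(2,1): Delta=-1.0000 Bond=181.4703
(2,2): Delta=-0.6136 Bond=131.8787
(3,0): Delta=-1.0000 Bond=192.3585
(3,1): Delta=-1.0000 Bond=192.3585
(3,2): Delta=-1.0000 Bond=192.3585
(3,3): Delta=-0.3793 Bond=92.0032
V0=62.6796

Since d<R<u, set p* = (R−d)/(u−d) = 0.5238; price each node as the discounted p*-expectation of its children.
Terminal payoffs: V(4,0)=153.1171, V(4,1)=127.7257, V(4,2)=89.6385, V(4,3)=32.5078, V(4,4)=0.0000
(3,0): S=60.4558. Δ = (V_up−V_dn)/(S_up−S_dn) = (127.7257−153.1171)/(76.1743−50.7829) = -1.0000. V = [p*·127.7257 + (1−p*)·153.1171]/1.06 = 131.9027. B = V − Δ·S = 192.3585.
(3,1): S=90.6837. Δ = (V_up−V_dn)/(S_up−S_dn) = (89.6385−127.7257)/(114.2615−76.1743) = -1.0000. V = [p*·89.6385 + (1−p*)·127.7257]/1.06 = 101.6748. B = V − Δ·S = 192.3585.
(3,2): S=136.0256. Δ = (V_up−V_dn)/(S_up−S_dn) = (32.5078−89.6385)/(171.3922−114.2615) = -1.0000. V = [p*·32.5078 + (1−p*)·89.6385]/1.06 = 56.3329. B = V − Δ·S = 192.3585.
(3,3): S=204.0384. Δ = (V_up−V_dn)/(S_up−S_dn) = (0.0000−32.5078)/(257.0883−171.3922) = -0.3793. V = [p*·0.0000 + (1−p*)·32.5078]/1.06 = 14.6037. B = V − Δ·S = 92.0032.
(2,0): S=71.9712. Δ = (V_up−V_dn)/(S_up−S_dn) = (101.6748−131.9027)/(90.6837−60.4558) = -1.0000. V = [p*·101.6748 + (1−p*)·131.9027]/1.06 = 109.4991. B = V − Δ·S = 181.4703.
(2,1): S=107.9568. Δ = (V_up−V_dn)/(S_up−S_dn) = (56.3329−101.6748)/(136.0256−90.6837) = -1.0000. V = [p*·56.3329 + (1−p*)·101.6748]/1.06 = 73.5135. B = V − Δ·S = 181.4703.
(2,2): S=161.9352. Δ = (V_up−V_dn)/(S_up−S_dn) = (14.6037−56.3329)/(204.0384−136.0256) = -0.6136. V = [p*·14.6037 + (1−p*)·56.3329]/1.06 = 32.5233. B = V − Δ·S = 131.8787.
(1,0): S=85.6800. Δ = (V_up−V_dn)/(S_up−S_dn) = (73.5135−109.4991)/(107.9568−71.9712) = -1.0000. V = [p*·73.5135 + (1−p*)·109.4991]/1.06 = 85.5184. B = V − Δ·S = 171.1984.
(1,1): S=128.5200. Δ = (V_up−V_dn)/(S_up−S_dn) = (32.5233−73.5135)/(161.9352−107.9568) = -0.7594. V = [p*·32.5233 + (1−p*)·73.5135]/1.06 = 49.0967. B = V − Δ·S = 146.6922.
(0,0): S=102.0000. Δ = (V_up−V_dn)/(S_up−S_dn) = (49.0967−85.5184)/(128.5200−85.6800) = -0.8502. V = [p*·49.0967 + (1−p*)·85.5184]/1.06 = 62.6796. B = V − Δ·S = 149.3979.
Root portfolio cost Δ·102+B reproduces V0=62.6796.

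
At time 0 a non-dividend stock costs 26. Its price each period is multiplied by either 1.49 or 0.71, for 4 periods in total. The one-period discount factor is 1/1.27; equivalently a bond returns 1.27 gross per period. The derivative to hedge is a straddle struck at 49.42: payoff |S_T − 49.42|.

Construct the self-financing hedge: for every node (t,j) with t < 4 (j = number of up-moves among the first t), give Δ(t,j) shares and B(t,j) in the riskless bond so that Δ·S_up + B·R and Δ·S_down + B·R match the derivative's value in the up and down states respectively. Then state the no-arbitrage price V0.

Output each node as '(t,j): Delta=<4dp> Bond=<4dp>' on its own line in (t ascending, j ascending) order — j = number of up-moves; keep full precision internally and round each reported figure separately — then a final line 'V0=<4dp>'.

(0,0): Delta=0.4398 Bond=1.3825
(1,0): Delta=-0.4831 Bond=18.7918
(1,1): Delta=0.6125 Bond=-4.9370
(2,0): Delta=-1.0000 Bond=30.6405
(2,1): Delta=-0.3863 Bond=21.2040
(2,2): Delta=0.7995 Bond=-17.0633
(3,0): Delta=-1.0000 Bond=38.9134
(3,1): Delta=-1.0000 Bond=38.9134
(3,2): Delta=-0.2714 Bond=22.2209
(3,3): Delta=1.0000 Bond=-38.9134
V0=12.8165

The replicating-portfolio and risk-neutral prices coincide; use p* = (1.27−0.71)/(1.49−0.71) = 0.7179 for the latter.
Terminal values V(4,·): V(4,0)=42.8130, V(4,1)=35.5545, V(4,2)=20.3220, V(4,3)=11.6447, V(4,4)=78.7299
(3,0): S=9.3057. Δ = (V_up−V_dn)/(S_up−S_dn) = (35.5545−42.8130)/(13.8655−6.6070) = -1.0000. V = [p*·35.5545 + (1−p*)·42.8130]/1.27 = 29.6077. B = V − Δ·S = 38.9134.
(3,1): S=19.5288. Δ = (V_up−V_dn)/(S_up−S_dn) = (20.3220−35.5545)/(29.0980−13.8655) = -1.0000. V = [p*·20.3220 + (1−p*)·35.5545]/1.27 = 19.3846. B = V − Δ·S = 38.9134.
(3,2): S=40.9830. Δ = (V_up−V_dn)/(S_up−S_dn) = (11.6447−20.3220)/(61.0647−29.0980) = -0.2714. V = [p*·11.6447 + (1−p*)·20.3220]/1.27 = 11.0962. B = V − Δ·S = 22.2209.
(3,3): S=86.0067. Δ = (V_up−V_dn)/(S_up−S_dn) = (78.7299−11.6447)/(128.1499−61.0647) = 1.0000. V = [p*·78.7299 + (1−p*)·11.6447]/1.27 = 47.0933. B = V − Δ·S = -38.9134.
(2,0): S=13.1066. Δ = (V_up−V_dn)/(S_up−S_dn) = (19.3846−29.6077)/(19.5288−9.3057) = -1.0000. V = [p*·19.3846 + (1−p*)·29.6077]/1.27 = 17.5339. B = V − Δ·S = 30.6405.
(2,1): S=27.5054. Δ = (V_up−V_dn)/(S_up−S_dn) = (11.0962−19.3846)/(40.9830−19.5288) = -0.3863. V = [p*·11.0962 + (1−p*)·19.3846]/1.27 = 10.5779. B = V − Δ·S = 21.2040.
(2,2): S=57.7226. Δ = (V_up−V_dn)/(S_up−S_dn) = (47.0933−11.0962)/(86.0067−40.9830) = 0.7995. V = [p*·47.0933 + (1−p*)·11.0962]/1.27 = 29.0868. B = V − Δ·S = -17.0633.
(1,0): S=18.4600. Δ = (V_up−V_dn)/(S_up−S_dn) = (10.5779−17.5339)/(27.5054−13.1066) = -0.4831. V = [p*·10.5779 + (1−p*)·17.5339]/1.27 = 9.8739. B = V − Δ·S = 18.7918.
(1,1): S=38.7400. Δ = (V_up−V_dn)/(S_up−S_dn) = (29.0868−10.5779)/(57.7226−27.5054) = 0.6125. V = [p*·29.0868 + (1−p*)·10.5779]/1.27 = 18.7924. B = V − Δ·S = -4.9370.
(0,0): S=26.0000. Δ = (V_up−V_dn)/(S_up−S_dn) = (18.7924−9.8739)/(38.7400−18.4600) = 0.4398. V = [p*·18.7924 + (1−p*)·9.8739]/1.27 = 12.8165. B = V − Δ·S = 1.3825.
Self-financing check: at every node Δ·S+B equals the discounted successor values.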